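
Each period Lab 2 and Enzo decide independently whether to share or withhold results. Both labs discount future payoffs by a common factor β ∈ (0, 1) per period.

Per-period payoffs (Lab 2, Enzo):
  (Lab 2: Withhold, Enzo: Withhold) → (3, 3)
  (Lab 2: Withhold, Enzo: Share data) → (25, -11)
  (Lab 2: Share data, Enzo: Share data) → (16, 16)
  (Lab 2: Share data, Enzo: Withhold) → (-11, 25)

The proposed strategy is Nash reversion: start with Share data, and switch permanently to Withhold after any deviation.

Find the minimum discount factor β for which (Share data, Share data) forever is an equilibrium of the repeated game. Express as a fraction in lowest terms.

9/22

One-period gain from deviating is 25 − 16 = 9. The loss is 16 − 3 = 13 in every subsequent period, with present value 13·β/(1−β).
Deviation is unprofitable when 13·β/(1−β) ≥ 9, i.e. β/(1−β) ≥ 9/13.
Equivalently β ≥ 9/(9+13) = 9/22.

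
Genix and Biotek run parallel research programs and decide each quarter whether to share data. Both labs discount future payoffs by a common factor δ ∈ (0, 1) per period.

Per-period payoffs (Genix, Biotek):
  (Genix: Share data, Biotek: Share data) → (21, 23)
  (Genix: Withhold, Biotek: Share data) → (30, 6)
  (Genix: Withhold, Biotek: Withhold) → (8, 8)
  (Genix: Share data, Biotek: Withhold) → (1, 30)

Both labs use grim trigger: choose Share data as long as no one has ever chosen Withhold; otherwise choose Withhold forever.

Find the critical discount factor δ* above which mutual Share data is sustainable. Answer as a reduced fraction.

9/22

For Genix: deviation gain 30−21 = 9, per-period punishment loss 21−8 = 13. IC gives δ ≥ 9/22.
For Biotek: gain 7, loss 15 per period, so δ ≥ 7/22.
The tighter constraint is Genix's, so cooperation needs δ ≥ 9/22.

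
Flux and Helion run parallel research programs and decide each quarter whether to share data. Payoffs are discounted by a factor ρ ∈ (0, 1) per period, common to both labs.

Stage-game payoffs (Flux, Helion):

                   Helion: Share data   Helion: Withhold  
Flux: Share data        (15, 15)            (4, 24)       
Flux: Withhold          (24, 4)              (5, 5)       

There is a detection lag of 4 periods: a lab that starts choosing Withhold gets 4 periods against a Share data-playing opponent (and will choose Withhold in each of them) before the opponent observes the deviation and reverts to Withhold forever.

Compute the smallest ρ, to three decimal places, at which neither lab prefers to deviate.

0.830

A deviator earns 24 for 4 periods, then 5 forever; cooperating earns 15 forever. Multiplying the IC by (1−ρ):
15 ≥ 24(1−ρ^4) + 5ρ^4, so 19·ρ^4 ≥ 9 and ρ^4 ≥ 9/19.
ρ ≥ (9/19)^(1/4) ≈ 0.830.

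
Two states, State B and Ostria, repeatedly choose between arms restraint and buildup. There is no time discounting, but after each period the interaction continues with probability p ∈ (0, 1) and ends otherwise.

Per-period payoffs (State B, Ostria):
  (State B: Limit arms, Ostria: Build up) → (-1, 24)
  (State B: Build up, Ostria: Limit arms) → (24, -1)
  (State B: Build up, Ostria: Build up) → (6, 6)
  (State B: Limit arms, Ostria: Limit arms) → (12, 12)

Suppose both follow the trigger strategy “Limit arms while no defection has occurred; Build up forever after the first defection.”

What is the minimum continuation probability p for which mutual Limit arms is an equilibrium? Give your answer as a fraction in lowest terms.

With no time discounting, the continuation probability p plays the role of the discount factor.
Grim-trigger IC: 12/(1−p) ≥ 24 + 6p/(1−p) ⇒ p ≥ (24−12)/(24−6) = 2/3.

2/3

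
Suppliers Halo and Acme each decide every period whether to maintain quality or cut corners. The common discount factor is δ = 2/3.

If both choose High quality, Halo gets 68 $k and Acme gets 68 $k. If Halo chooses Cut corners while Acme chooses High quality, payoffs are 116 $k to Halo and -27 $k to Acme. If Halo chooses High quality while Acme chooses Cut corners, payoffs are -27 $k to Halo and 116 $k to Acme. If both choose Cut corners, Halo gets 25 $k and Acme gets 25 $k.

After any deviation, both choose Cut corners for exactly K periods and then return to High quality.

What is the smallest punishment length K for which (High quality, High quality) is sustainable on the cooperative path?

3

Need Σ_{k=1}^{K} δ^k ≥ (116−68)/(68−25) = 1.1163 at δ = 2/3.
At K = 2 the sum is 1.1111 < 1.1163; at K = 3 it is 1.4074 ≥ 1.1163.
So the minimum punishment length is K = 3.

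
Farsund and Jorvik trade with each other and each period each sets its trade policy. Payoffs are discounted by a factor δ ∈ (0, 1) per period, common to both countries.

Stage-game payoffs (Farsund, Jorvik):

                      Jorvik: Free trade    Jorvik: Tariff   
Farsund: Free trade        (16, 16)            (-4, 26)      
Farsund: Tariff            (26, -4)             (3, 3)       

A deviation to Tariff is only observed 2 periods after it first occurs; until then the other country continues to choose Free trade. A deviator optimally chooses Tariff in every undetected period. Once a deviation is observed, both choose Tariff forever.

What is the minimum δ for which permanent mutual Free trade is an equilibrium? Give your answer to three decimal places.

0.659

Deviating for the 2 undetected periods gains 26−16 = 10 per period over cooperation, then loses 16−3 = 13 per period forever once punishment starts.
Gain: 10(1 + δ + … + δ^1); loss: 13·δ^2/(1−δ).
No profitable deviation ⇔ 10(1−δ^2) ≤ 13·δ^2, i.e. δ^2 ≥ 10/(10+13) = 10/23.
Hence δ ≥ (10/23)^(1/2) ≈ 0.659.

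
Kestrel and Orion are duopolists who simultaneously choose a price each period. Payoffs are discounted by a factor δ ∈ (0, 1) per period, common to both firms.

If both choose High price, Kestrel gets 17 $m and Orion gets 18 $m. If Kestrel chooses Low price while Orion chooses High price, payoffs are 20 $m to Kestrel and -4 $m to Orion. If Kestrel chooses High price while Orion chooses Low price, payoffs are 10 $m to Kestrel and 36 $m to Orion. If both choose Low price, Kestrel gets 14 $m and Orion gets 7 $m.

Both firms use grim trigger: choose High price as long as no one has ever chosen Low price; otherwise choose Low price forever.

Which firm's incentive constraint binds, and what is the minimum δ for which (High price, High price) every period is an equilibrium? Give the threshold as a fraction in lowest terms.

Orion; δ ≥ 18/29

Kestrel's threshold: (20−17)/(20−14) = 1/2.
Orion's threshold: (36−18)/(36−7) = 18/29.
1/2 < 18/29, so Orion binds and δ* = 18/29.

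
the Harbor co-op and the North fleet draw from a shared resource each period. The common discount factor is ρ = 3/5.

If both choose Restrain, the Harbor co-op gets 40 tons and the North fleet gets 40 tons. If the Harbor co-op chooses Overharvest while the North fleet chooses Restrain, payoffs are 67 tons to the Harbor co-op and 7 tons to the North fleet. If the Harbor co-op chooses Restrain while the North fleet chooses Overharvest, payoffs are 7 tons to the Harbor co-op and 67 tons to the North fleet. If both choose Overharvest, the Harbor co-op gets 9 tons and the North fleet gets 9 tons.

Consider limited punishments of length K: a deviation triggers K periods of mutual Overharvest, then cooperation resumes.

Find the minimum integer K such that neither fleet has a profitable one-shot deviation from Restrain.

2

Need Σ_{k=1}^{K} ρ^k ≥ (67−40)/(40−9) = 0.8710 at ρ = 3/5.
At K = 1 the sum is 0.6000 < 0.8710; at K = 2 it is 0.9600 ≥ 0.8710.
So the minimum punishment length is K = 2.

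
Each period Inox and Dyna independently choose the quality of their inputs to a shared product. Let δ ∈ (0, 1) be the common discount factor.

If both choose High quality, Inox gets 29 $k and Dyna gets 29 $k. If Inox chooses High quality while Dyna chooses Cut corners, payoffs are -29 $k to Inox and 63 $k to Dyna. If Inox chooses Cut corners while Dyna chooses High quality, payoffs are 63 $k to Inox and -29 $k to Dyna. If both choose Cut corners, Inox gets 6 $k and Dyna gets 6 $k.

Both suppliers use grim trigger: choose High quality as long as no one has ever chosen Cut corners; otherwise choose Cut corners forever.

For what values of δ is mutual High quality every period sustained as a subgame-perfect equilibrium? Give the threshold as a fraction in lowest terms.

Under grim trigger the critical discount factor is (T−C)/(T−P) with T = 63, C = 29, P = 6.
δ* = (63−29)/(63−6) = 34/57.

34/57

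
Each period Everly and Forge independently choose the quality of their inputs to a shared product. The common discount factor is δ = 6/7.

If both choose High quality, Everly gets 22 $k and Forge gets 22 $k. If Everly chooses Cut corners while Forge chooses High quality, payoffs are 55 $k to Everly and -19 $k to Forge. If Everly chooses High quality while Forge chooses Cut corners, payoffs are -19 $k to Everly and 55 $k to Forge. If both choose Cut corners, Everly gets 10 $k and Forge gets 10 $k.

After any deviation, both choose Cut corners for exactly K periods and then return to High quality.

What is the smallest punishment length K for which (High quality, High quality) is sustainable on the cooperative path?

Need Σ_{k=1}^{K} δ^k ≥ (55−22)/(22−10) = 2.7500 at δ = 6/7.
At K = 3 the sum is 2.2216 < 2.7500; at K = 4 it is 2.7613 ≥ 2.7500.
So the minimum punishment length is K = 4.

4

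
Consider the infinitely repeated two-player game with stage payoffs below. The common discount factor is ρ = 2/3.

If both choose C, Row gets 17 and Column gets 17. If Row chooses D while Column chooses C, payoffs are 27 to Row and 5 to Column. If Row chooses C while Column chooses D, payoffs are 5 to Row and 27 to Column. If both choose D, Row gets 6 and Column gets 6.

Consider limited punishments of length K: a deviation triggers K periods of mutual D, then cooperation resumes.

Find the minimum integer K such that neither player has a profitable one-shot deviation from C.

2

Need Σ_{k=1}^{K} ρ^k ≥ (27−17)/(17−6) = 0.9091 at ρ = 2/3.
At K = 1 the sum is 0.6667 < 0.9091; at K = 2 it is 1.1111 ≥ 0.9091.
So the minimum punishment length is K = 2.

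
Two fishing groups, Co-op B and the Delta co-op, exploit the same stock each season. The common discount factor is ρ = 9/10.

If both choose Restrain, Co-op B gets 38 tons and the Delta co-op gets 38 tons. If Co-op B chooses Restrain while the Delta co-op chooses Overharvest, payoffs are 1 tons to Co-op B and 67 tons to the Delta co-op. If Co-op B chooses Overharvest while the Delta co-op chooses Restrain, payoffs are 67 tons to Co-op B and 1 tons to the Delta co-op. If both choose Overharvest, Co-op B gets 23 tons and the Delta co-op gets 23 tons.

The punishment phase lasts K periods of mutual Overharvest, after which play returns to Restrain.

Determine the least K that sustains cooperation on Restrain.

3

No profitable deviation requires (38−23)(ρ+…+ρ^K) ≥ 67−38, i.e. ρ+…+ρ^K ≥ 29/15 ≈ 1.9333.
With ρ = 9/10, the partial sums are K=1: 0.9000, K=2: 1.7100, K=3: 2.4390.
K = 3 is the first length at which the sum reaches 1.9333.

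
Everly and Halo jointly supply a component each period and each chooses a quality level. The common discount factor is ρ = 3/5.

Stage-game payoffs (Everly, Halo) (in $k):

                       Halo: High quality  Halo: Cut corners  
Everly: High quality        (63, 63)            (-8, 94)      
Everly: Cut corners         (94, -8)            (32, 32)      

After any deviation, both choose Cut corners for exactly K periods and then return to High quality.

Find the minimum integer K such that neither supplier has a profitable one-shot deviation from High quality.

IC: ρ(1−ρ^K)/(1−ρ) ≥ (94−63)/(63−32) = 1.
With ρ = 3/5: need 1 − ρ^K ≥ 1·(1−3/5)/(3/5), i.e. ρ^K ≤ 0.3333.
Since (3/5)^2 = 0.3600 and (3/5)^3 = 0.2160, the smallest such K is 3.

3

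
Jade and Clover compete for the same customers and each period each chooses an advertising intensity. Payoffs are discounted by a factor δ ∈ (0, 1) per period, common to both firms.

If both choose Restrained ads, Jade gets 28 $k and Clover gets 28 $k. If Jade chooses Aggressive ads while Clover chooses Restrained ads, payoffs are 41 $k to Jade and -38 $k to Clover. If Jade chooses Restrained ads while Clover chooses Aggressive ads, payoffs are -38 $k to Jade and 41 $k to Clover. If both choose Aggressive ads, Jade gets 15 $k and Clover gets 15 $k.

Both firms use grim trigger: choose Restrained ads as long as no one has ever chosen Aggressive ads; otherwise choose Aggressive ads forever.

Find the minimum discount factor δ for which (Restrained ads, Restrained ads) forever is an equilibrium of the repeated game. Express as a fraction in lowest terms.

1/2

One-period gain from deviating is 41 − 28 = 13. The loss is 28 − 15 = 13 in every subsequent period, with present value 13·δ/(1−δ).
Deviation is unprofitable when 13·δ/(1−δ) ≥ 13, i.e. δ/(1−δ) ≥ 1.
Equivalently δ ≥ 13/(13+13) = 1/2.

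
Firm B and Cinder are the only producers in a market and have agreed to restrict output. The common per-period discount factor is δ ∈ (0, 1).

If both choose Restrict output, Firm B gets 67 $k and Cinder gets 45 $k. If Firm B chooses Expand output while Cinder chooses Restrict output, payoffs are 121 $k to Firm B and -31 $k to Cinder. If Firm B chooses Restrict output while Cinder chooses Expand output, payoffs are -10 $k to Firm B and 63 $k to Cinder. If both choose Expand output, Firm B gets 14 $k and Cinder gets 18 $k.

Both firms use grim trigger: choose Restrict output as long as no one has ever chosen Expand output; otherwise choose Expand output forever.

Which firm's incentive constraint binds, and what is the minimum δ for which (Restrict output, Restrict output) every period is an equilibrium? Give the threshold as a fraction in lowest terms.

Firm B; δ ≥ 54/107

Firm B's threshold: (121−67)/(121−14) = 54/107.
Cinder's threshold: (63−45)/(63−18) = 2/5.
54/107 > 2/5, so Firm B binds and δ* = 54/107.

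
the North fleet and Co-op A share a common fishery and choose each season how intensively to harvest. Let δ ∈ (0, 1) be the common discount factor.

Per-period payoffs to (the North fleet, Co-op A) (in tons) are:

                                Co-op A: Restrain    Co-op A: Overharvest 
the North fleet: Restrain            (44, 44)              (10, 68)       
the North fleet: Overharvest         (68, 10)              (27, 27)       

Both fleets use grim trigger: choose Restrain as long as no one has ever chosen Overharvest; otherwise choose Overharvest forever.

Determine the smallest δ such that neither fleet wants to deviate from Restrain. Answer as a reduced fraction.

One-period gain from deviating is 68 − 44 = 24. The loss is 44 − 27 = 17 in every subsequent period, with present value 17·δ/(1−δ).
Deviation is unprofitable when 17·δ/(1−δ) ≥ 24, i.e. δ/(1−δ) ≥ 24/17.
Equivalently δ ≥ 24/(24+17) = 24/41.

24/41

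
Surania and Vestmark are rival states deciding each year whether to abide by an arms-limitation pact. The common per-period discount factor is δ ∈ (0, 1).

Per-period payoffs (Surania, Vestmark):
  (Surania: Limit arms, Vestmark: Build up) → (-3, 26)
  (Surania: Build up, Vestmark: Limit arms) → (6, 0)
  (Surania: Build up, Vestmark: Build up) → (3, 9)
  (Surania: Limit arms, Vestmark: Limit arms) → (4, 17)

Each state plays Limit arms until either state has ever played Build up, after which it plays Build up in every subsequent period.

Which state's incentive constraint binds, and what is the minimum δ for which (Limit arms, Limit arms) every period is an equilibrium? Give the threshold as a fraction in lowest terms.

Surania; δ ≥ 2/3

Surania's threshold: (6−4)/(6−3) = 2/3.
Vestmark's threshold: (26−17)/(26−9) = 9/17.
2/3 > 9/17, so Surania binds and δ* = 2/3.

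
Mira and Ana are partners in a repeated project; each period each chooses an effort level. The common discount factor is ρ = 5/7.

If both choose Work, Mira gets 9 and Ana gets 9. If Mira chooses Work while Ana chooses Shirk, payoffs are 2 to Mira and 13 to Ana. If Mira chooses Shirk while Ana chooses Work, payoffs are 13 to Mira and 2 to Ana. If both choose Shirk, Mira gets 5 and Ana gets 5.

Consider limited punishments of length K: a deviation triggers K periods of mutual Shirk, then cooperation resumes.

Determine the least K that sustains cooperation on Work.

2

Need Σ_{k=1}^{K} ρ^k ≥ (13−9)/(9−5) = 1.0000 at ρ = 5/7.
At K = 1 the sum is 0.7143 < 1.0000; at K = 2 it is 1.2245 ≥ 1.0000.
So the minimum punishment length is K = 2.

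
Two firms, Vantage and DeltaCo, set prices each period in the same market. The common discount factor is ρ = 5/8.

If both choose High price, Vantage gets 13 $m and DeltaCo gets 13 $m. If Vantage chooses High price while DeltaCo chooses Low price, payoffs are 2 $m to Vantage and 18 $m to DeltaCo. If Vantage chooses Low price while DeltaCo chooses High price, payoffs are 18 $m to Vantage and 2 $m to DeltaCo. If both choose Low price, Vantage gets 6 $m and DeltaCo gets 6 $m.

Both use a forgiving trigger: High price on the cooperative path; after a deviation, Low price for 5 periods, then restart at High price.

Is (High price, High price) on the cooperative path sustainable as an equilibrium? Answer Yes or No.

Yes

A one-shot deviation gives 18 now, then 6 for 5 periods, then back to 13.
Gain from deviating: (18−13) today; loss: (13−6) in each of the next 5 periods.
No-deviation condition: (13−6)(ρ+…+ρ^5) ≥ 18−13, i.e. ρ+…+ρ^5 ≥ 5/7.
At ρ = 5/8: ρ+…+ρ^5 = 1.5077 ≥ 0.7143.
So cooperation is sustainable.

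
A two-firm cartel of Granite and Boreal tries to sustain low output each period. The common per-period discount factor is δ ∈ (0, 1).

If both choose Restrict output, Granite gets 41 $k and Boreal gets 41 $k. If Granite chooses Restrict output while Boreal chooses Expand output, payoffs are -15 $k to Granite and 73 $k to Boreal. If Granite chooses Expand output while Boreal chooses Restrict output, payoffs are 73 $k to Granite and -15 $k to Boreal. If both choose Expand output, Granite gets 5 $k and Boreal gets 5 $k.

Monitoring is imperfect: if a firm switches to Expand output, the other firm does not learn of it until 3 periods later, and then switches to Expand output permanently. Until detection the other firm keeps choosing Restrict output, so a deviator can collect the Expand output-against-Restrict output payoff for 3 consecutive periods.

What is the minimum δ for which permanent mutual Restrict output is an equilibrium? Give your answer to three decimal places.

0.778

Deviating for the 3 undetected periods gains 73−41 = 32 per period over cooperation, then loses 41−5 = 36 per period forever once punishment starts.
Gain: 32(1 + δ + … + δ^2); loss: 36·δ^3/(1−δ).
No profitable deviation ⇔ 32(1−δ^3) ≤ 36·δ^3, i.e. δ^3 ≥ 32/(32+36) = 8/17.
Hence δ ≥ (8/17)^(1/3) ≈ 0.778.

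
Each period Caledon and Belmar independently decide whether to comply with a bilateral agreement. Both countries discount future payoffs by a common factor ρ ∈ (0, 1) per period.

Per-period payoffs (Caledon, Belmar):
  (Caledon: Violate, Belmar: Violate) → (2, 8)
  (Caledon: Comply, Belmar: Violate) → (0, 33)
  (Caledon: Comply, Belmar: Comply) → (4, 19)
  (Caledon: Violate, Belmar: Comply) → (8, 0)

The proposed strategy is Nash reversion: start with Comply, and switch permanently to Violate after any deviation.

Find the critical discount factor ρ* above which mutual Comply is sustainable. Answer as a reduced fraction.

Caledon: cooperation gives 4 each period; deviation gives 8 once then 2 forever.
  4/(1−ρ) ≥ 8 + 2ρ/(1−ρ) ⇒ ρ ≥ 4/6 = 2/3.
Belmar: cooperation gives 19 each period; deviation gives 33 once then 8 forever.
  ρ ≥ 14/25.
Both must hold, so the binding constraint is Caledon's: ρ ≥ 2/3.

2/3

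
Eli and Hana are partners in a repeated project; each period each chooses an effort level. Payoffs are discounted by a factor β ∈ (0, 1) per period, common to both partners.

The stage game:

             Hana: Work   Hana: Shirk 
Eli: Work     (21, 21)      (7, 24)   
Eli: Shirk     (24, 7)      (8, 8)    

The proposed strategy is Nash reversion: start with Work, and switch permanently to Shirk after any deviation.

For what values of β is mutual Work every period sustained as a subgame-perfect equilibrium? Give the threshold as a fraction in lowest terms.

Cooperation forever yields 21 each period: 21/(1−β).
Deviating yields 24 once, then 8 forever: 24 + 8β/(1−β).
No profitable deviation requires 21/(1−β) ≥ 24 + 8β/(1−β).
Multiplying by (1−β): 21 ≥ 24(1−β) + 8β = 24 − 16β.
So 16β ≥ 3, i.e. β ≥ 3/16.

3/16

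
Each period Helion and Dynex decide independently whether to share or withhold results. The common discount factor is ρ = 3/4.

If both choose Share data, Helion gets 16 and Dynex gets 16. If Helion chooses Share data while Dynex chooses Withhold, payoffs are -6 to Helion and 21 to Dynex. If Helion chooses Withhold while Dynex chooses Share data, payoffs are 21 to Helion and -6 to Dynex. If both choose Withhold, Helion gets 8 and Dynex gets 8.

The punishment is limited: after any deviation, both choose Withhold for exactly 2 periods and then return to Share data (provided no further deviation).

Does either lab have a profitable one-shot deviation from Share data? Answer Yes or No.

Comparing payoff streams over the 3 periods until play realigns: cooperate → 16(1+ρ+…+ρ^2); deviate → 21 + 8(ρ+…+ρ^2).
Cooperation is sustained iff (16−8)(ρ+…+ρ^2) ≥ 21−16.
ρ+…+ρ^2 = 3/4·(1−(3/4)^2)/(1−3/4) = 1.3125, and (21−16)/(16−8) = 0.6250.
1.3125 ≥ 0.6250, so cooperation is sustainable.

No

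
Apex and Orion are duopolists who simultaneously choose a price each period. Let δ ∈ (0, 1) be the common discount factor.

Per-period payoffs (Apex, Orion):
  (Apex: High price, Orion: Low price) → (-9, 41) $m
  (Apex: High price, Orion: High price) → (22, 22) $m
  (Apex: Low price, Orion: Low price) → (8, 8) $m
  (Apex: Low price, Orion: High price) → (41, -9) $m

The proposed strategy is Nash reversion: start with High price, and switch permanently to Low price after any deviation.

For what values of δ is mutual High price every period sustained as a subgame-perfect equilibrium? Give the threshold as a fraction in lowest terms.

One-period gain from deviating is 41 − 22 = 19. The loss is 22 − 8 = 14 in every subsequent period, with present value 14·δ/(1−δ).
Deviation is unprofitable when 14·δ/(1−δ) ≥ 19, i.e. δ/(1−δ) ≥ 19/14.
Equivalently δ ≥ 19/(19+14) = 19/33.

19/33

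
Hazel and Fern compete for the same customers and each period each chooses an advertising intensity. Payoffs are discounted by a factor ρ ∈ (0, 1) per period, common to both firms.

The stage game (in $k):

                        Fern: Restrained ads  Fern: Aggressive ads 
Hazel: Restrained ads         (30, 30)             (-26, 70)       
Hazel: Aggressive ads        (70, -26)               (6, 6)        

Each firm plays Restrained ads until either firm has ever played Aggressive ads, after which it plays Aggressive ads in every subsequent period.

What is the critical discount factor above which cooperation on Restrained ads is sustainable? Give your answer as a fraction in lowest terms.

5/8

Cooperation forever yields 30 each period: 30/(1−ρ).
Deviating yields 70 once, then 6 forever: 70 + 6ρ/(1−ρ).
No profitable deviation requires 30/(1−ρ) ≥ 70 + 6ρ/(1−ρ).
Multiplying by (1−ρ): 30 ≥ 70(1−ρ) + 6ρ = 70 − 64ρ.
So 64ρ ≥ 40, i.e. ρ ≥ 40/64 = 5/8.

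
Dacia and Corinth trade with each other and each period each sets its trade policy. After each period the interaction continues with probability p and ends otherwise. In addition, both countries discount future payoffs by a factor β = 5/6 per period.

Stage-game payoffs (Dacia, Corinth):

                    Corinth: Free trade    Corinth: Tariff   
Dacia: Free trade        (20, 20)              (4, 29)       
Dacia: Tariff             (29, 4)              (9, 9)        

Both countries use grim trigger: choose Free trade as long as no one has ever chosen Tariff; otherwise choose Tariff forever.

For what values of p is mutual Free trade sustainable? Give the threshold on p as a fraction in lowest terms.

27/50

With continuation probability p and discount β, the effective per-period discount factor is βp.
Grim-trigger IC: βp ≥ (29−20)/(29−9) = 9/20.
So p ≥ (9/20)/(5/6) = 27/50.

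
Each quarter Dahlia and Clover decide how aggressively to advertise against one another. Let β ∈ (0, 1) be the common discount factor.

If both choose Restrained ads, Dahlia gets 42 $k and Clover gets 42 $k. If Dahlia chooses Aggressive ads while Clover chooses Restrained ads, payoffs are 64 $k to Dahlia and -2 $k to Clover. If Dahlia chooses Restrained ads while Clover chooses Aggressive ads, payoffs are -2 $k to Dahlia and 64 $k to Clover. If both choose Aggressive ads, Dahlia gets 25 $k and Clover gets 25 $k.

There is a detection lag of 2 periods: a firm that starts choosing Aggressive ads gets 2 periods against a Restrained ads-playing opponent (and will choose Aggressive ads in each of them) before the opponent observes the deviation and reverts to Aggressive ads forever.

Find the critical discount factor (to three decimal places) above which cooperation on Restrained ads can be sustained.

The best deviation is to choose Aggressive ads for all 2 undetected periods, earning 64 each, then 25 forever once detected.
Deviation value: 64(1−β^2)/(1−β) + 25β^2/(1−β); cooperation value: 42/(1−β).
IC: 42 ≥ 64(1−β^2) + 25β^2 = 64 − 39β^2.
So β^2 ≥ 22/39, giving β ≥ (22/39)^(1/2) ≈ 0.751.

0.751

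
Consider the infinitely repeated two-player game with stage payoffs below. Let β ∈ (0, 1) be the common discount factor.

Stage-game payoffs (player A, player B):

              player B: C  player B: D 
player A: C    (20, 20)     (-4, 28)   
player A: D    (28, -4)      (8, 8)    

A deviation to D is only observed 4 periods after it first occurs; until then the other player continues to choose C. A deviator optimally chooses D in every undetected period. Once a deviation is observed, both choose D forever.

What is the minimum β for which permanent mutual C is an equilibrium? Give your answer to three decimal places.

A deviator earns 28 for 4 periods, then 8 forever; cooperating earns 20 forever. Multiplying the IC by (1−β):
20 ≥ 28(1−β^4) + 8β^4, so 20·β^4 ≥ 8 and β^4 ≥ 2/5.
β ≥ (2/5)^(1/4) ≈ 0.795.

0.795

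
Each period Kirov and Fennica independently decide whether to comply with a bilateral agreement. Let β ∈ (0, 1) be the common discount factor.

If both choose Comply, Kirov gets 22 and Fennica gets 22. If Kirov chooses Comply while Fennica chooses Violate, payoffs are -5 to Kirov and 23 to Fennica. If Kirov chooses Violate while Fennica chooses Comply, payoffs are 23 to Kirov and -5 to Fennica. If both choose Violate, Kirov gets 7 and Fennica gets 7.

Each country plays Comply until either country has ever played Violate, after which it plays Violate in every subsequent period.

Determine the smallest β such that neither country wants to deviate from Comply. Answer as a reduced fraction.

1/16

22/(1−β) ≥ 23 + 7β/(1−β)
22 ≥ 23 − 16β
β ≥ 1/16.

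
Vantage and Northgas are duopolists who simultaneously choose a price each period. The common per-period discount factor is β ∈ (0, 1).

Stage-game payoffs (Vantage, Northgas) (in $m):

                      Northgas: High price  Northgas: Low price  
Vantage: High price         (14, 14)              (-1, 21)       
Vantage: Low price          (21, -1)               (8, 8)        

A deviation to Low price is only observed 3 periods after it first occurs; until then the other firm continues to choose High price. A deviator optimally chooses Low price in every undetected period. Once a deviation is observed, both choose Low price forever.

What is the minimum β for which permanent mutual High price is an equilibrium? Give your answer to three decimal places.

0.814

Deviating for the 3 undetected periods gains 21−14 = 7 per period over cooperation, then loses 14−8 = 6 per period forever once punishment starts.
Gain: 7(1 + β + … + β^2); loss: 6·β^3/(1−β).
No profitable deviation ⇔ 7(1−β^3) ≤ 6·β^3, i.e. β^3 ≥ 7/(7+6) = 7/13.
Hence β ≥ (7/13)^(1/3) ≈ 0.814.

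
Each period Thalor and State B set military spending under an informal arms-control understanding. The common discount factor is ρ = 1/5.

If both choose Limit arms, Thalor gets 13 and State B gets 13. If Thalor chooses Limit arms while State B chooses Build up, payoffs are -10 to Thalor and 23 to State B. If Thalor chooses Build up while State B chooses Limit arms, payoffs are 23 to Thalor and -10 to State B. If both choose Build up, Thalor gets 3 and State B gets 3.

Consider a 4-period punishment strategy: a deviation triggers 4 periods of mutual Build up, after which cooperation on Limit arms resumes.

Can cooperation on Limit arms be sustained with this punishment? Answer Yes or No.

Comparing payoff streams over the 5 periods until play realigns: cooperate → 13(1+ρ+…+ρ^4); deviate → 23 + 3(ρ+…+ρ^4).
Cooperation is sustained iff (13−3)(ρ+…+ρ^4) ≥ 23−13.
ρ+…+ρ^4 = 1/5·(1−(1/5)^4)/(1−1/5) = 0.2496, and (23−13)/(13−3) = 1.0000.
0.2496 < 1.0000, so cooperation is not sustainable.

No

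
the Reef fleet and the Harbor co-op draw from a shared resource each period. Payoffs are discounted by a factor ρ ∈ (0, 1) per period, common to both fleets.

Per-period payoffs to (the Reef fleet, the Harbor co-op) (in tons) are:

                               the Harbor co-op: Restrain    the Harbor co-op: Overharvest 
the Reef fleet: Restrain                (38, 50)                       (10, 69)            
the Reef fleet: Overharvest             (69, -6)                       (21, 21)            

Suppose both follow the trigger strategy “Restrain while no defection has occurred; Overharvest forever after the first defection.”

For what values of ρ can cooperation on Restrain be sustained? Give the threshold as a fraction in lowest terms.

31/48

the Reef fleet: cooperation gives 38 each period; deviation gives 69 once then 21 forever.
  38/(1−ρ) ≥ 69 + 21ρ/(1−ρ) ⇒ ρ ≥ 31/48.
the Harbor co-op: cooperation gives 50 each period; deviation gives 69 once then 21 forever.
  ρ ≥ 19/48.
Both must hold, so the binding constraint is the Reef fleet's: ρ ≥ 31/48.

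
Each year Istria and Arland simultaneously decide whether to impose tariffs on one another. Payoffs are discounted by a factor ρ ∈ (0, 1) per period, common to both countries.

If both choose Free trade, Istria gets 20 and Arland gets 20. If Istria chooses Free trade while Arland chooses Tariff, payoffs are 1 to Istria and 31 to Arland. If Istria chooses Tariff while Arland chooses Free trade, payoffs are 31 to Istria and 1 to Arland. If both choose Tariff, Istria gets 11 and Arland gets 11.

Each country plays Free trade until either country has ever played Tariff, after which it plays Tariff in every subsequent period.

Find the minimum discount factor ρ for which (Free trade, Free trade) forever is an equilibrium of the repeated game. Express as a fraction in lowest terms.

20/(1−ρ) ≥ 31 + 11ρ/(1−ρ)
20 ≥ 31 − 20ρ
ρ ≥ 11/20.

11/20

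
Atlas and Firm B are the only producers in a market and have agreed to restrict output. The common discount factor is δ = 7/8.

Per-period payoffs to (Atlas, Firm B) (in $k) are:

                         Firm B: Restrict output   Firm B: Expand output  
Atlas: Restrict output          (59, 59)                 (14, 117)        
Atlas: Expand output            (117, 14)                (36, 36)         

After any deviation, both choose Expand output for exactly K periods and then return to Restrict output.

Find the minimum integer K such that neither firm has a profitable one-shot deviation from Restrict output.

4

IC: δ(1−δ^K)/(1−δ) ≥ (117−59)/(59−36) = 58/23.
With δ = 7/8: need 1 − δ^K ≥ 58/23·(1−7/8)/(7/8), i.e. δ^K ≤ 0.6398.
Since (7/8)^3 = 0.6699 and (7/8)^4 = 0.5862, the smallest such K is 4.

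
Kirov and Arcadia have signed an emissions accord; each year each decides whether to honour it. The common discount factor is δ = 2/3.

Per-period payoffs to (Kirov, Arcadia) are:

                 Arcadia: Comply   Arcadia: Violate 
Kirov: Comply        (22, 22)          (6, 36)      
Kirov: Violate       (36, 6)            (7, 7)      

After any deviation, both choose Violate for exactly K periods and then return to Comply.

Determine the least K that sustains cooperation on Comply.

No profitable deviation requires (22−7)(δ+…+δ^K) ≥ 36−22, i.e. δ+…+δ^K ≥ 14/15 ≈ 0.9333.
With δ = 2/3, the partial sums are K=1: 0.6667, K=2: 1.1111.
K = 2 is the first length at which the sum reaches 0.9333.

2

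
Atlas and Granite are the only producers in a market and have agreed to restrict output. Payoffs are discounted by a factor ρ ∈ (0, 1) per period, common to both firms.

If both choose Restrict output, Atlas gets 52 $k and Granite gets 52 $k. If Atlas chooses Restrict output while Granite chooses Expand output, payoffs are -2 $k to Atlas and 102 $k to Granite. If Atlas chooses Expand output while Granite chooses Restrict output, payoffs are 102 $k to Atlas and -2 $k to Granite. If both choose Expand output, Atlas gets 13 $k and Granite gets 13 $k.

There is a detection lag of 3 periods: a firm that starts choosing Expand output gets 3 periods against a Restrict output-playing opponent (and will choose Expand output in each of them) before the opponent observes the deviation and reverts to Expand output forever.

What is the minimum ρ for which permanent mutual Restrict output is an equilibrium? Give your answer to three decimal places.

Deviating for the 3 undetected periods gains 102−52 = 50 per period over cooperation, then loses 52−13 = 39 per period forever once punishment starts.
Gain: 50(1 + ρ + … + ρ^2); loss: 39·ρ^3/(1−ρ).
No profitable deviation ⇔ 50(1−ρ^3) ≤ 39·ρ^3, i.e. ρ^3 ≥ 50/(50+39) = 50/89.
Hence ρ ≥ (50/89)^(1/3) ≈ 0.825.

0.825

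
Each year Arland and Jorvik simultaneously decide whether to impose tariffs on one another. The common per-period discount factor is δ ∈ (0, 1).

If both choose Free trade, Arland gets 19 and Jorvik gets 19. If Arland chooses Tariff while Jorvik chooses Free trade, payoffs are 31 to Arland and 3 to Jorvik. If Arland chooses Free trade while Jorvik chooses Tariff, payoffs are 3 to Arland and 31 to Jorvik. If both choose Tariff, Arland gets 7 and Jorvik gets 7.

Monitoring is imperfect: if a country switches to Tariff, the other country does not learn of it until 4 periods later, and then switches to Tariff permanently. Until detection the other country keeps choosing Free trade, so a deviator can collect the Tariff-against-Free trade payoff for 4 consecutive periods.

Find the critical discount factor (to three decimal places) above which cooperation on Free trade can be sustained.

0.841

A deviator earns 31 for 4 periods, then 7 forever; cooperating earns 19 forever. Multiplying the IC by (1−δ):
19 ≥ 31(1−δ^4) + 7δ^4, so 24·δ^4 ≥ 12 and δ^4 ≥ 1/2.
δ ≥ (1/2)^(1/4) ≈ 0.841.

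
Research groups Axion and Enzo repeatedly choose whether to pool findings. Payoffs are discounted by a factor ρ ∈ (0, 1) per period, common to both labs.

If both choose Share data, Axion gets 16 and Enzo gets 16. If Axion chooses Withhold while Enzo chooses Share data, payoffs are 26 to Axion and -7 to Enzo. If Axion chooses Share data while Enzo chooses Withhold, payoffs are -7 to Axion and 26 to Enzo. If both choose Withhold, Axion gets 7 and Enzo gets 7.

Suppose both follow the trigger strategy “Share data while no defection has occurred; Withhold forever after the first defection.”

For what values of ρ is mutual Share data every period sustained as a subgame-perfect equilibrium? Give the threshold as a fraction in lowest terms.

10/19

16/(1−ρ) ≥ 26 + 7ρ/(1−ρ)
16 ≥ 26 − 19ρ
ρ ≥ 10/19.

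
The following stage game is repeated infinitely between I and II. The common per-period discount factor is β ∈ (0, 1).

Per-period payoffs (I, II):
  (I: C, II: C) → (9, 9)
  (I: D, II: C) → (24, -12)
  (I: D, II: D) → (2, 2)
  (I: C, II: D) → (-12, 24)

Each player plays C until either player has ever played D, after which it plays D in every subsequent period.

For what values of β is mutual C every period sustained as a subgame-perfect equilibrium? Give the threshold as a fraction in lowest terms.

9/(1−β) ≥ 24 + 2β/(1−β)
9 ≥ 24 − 22β
β ≥ 15/22.

15/22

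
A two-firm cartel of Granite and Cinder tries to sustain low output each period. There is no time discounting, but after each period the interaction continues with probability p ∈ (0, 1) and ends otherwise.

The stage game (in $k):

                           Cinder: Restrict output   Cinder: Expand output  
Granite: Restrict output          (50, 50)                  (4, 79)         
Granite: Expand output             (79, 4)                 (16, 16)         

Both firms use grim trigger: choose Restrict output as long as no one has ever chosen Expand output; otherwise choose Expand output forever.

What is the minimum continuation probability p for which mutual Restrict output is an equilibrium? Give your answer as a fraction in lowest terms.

29/63

Expected cooperation value is 50 + p·50 + p²·50 + … = 50/(1−p); deviation gives 79 + p·16/(1−p).
50 ≥ 79(1−p) + 16p ⇒ 63p ≥ 29 ⇒ p ≥ 29/63.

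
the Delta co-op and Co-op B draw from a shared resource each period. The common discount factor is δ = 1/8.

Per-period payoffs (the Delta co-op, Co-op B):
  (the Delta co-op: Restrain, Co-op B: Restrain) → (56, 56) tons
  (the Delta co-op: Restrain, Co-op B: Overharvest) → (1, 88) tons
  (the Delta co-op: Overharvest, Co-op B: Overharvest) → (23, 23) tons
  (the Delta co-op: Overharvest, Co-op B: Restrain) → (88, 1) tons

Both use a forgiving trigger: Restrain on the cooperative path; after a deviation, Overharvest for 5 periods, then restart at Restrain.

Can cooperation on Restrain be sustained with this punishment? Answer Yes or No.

No

IC: δ+…+δ^5 ≥ (88−56)/(56−23) = 32/33.
At δ = 1/8: partial sum = 0.1429 < 0.9697. Cooperation not sustainable.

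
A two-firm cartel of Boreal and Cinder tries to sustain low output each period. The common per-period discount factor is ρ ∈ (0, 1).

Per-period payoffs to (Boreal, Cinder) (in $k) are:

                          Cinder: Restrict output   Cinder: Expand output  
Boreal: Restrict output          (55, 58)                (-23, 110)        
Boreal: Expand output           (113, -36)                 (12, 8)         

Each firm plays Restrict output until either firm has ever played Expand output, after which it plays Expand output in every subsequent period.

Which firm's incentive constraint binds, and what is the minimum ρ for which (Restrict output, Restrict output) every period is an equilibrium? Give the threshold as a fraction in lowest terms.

Boreal: cooperation gives 55 each period; deviation gives 113 once then 12 forever.
  55/(1−ρ) ≥ 113 + 12ρ/(1−ρ) ⇒ ρ ≥ 58/101.
Cinder: cooperation gives 58 each period; deviation gives 110 once then 8 forever.
  ρ ≥ 52/102 = 26/51.
Both must hold, so the binding constraint is Boreal's: ρ ≥ 58/101.

Boreal; ρ ≥ 58/101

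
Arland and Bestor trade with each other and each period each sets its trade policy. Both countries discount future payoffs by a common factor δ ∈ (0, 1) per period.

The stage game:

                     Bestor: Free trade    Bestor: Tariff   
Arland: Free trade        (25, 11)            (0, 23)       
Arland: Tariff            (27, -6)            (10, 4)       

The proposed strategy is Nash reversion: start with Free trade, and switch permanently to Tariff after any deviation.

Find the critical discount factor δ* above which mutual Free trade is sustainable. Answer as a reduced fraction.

12/19

Arland: cooperation gives 25 each period; deviation gives 27 once then 10 forever.
  25/(1−δ) ≥ 27 + 10δ/(1−δ) ⇒ δ ≥ 2/17.
Bestor: cooperation gives 11 each period; deviation gives 23 once then 4 forever.
  δ ≥ 12/19.
Both must hold, so the binding constraint is Bestor's: δ ≥ 12/19.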